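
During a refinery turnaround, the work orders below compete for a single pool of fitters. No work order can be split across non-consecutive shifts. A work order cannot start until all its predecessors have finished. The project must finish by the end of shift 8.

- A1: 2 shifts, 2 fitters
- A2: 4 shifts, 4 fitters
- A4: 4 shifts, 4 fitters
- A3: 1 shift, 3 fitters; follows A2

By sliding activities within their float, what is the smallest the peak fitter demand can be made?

7

Early-start (A1@1, A2@1, A4@1, A3@5) gives peak 10: s1:10  s2:10  s3:8  s4:8  s5:3  s6:0  s7:0  s8:0.
Shift A4→5.
Schedule A1@1, A2@1, A4@5, A3@5: s1:6  s2:6  s3:4  s4:4  s5:7  s6:4  s7:4  s8:4 — peak 7.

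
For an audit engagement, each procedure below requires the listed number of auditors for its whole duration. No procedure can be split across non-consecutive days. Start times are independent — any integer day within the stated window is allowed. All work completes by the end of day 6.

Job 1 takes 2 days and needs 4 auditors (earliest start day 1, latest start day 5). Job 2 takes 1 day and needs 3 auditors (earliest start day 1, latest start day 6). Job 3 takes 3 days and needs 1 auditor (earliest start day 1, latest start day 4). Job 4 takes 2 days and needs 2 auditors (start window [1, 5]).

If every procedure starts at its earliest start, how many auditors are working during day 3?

1

At early start, day 3 has: Job 3.
Demand: 1 = 1.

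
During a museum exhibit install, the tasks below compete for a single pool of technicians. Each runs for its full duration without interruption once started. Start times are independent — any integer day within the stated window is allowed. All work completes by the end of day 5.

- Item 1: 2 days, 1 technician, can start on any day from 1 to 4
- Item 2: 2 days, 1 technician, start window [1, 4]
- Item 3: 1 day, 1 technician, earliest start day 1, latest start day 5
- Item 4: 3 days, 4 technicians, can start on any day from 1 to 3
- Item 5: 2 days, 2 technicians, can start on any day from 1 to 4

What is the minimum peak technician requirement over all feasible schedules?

Early-start (Item 1@1, Item 2@1, Item 3@1, Item 4@1, Item 5@1) gives peak 9: d1:9  d2:8  d3:4  d4:0  d5:0.
Shift Item 4→3.
Schedule Item 1@1, Item 2@1, Item 3@1, Item 4@3, Item 5@1: d1:5  d2:4  d3:4  d4:4  d5:4 — peak 5.
Total technician-days = 21 over 5 days ⇒ peak ≥ ⌈21/5⌉ = 5, so 5 is optimal.

5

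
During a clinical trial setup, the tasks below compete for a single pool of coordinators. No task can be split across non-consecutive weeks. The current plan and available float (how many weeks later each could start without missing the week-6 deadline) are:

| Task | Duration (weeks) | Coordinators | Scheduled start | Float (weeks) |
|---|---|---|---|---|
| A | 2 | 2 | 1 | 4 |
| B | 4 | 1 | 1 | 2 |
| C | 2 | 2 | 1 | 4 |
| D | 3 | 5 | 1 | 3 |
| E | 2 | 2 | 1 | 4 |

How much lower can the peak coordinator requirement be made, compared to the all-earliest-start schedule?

Early-start peak: w1:12  w2:12  w3:6  w4:1  w5:0  w6:0 ⇒ 12.
Leveled (A@1, B@3, C@1, D@3, E@1): w1:6  w2:6  w3:6  w4:6  w5:6  w6:1 ⇒ 6.
Reduction 12 − 6 = 6.

6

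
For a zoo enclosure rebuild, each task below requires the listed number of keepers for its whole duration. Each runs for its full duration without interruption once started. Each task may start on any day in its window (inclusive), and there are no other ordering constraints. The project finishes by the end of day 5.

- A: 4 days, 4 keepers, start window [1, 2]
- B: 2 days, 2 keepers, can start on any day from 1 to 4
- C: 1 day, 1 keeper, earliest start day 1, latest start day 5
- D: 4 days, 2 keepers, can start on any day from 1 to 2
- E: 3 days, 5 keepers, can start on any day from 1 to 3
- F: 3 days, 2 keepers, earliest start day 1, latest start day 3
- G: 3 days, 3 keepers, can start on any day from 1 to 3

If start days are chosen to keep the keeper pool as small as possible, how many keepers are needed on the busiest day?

Early-start (A@1, B@1, C@1, D@1, E@1, F@1, G@1) gives peak 19: d1:19  d2:18  d3:16  d4:6  d5:0.
Shift G→3.
Schedule A@1, B@1, C@1, D@1, E@1, F@1, G@3: d1:16  d2:15  d3:16  d4:9  d5:3 — peak 16.

16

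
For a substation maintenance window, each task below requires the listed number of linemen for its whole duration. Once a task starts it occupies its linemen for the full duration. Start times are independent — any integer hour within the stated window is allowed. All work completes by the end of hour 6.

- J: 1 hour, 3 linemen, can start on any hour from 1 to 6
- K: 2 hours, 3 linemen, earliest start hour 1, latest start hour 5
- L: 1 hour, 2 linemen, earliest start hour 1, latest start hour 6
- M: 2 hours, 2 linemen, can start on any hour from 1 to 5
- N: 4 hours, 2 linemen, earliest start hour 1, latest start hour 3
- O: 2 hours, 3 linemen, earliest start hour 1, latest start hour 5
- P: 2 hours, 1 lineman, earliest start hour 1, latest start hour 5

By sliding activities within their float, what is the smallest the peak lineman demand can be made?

Early-start (J@1, K@1, L@1, M@1, N@1, O@1, P@1) gives peak 16: h1:16  h2:11  h3:2  h4:2  h5:0  h6:0.
Shift L→2, M→3, N→3, O→5, P→2.
Schedule J@1, K@1, L@2, M@3, N@3, O@5, P@2: h1:6  h2:6  h3:5  h4:4  h5:5  h6:5 — peak 6.
Total lineman-hours = 31 over 6 hours ⇒ peak ≥ ⌈31/6⌉ = 6, so 6 is optimal.

6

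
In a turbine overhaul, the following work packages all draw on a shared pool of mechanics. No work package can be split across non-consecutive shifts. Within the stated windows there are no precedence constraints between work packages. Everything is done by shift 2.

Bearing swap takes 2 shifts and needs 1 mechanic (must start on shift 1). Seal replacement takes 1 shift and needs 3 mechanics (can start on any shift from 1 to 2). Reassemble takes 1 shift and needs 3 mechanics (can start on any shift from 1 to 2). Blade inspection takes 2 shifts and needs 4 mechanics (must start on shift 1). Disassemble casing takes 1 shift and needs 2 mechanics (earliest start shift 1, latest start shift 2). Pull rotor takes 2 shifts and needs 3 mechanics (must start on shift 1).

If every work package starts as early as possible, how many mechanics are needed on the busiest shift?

16

Early-start schedule: Bearing swap@1, Seal replacement@1, Reassemble@1, Blade inspection@1, Disassemble casing@1, Pull rotor@1.
Load per shift: shift 1: 16, shift 2: 8.
Peak is 16.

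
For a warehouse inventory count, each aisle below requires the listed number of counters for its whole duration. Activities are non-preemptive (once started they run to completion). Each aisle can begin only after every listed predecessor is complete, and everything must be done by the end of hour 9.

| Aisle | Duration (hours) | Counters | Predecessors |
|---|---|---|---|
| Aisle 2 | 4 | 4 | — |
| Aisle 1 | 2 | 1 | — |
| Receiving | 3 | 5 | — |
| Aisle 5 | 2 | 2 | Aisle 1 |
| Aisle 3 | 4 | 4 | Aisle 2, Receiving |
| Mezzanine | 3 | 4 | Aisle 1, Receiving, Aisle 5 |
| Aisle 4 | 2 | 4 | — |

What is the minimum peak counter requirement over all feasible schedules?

Early-start (Aisle 2@1, Aisle 1@1, Receiving@1, Aisle 5@3, Aisle 3@5, Mezzanine@5, Aisle 4@1) gives peak 14: h1:14  h2:14  h3:11  h4:6  h5:8  h6:8  h7:8  h8:4  h9:0.
Shift Receiving→3, Aisle 5→5, Aisle 3→6, Mezzanine→7.
Schedule Aisle 2@1, Aisle 1@1, Receiving@3, Aisle 5@5, Aisle 3@6, Mezzanine@7, Aisle 4@1: h1:9  h2:9  h3:9  h4:9  h5:7  h6:6  h7:8  h8:8  h9:8 — peak 9.
Total counter-hours = 73 over 9 hours ⇒ peak ≥ ⌈73/9⌉ = 9, so 9 is optimal.

9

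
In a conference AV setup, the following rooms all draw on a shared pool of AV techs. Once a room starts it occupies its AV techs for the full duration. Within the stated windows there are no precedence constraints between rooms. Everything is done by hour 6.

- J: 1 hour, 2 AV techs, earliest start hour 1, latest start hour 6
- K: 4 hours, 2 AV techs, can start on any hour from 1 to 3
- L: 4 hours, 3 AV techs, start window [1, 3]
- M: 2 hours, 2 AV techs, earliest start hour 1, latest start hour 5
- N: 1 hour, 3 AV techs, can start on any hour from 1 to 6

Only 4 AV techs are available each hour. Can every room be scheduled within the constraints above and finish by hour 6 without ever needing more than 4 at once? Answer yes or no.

no

Total AV tech-hours = 29; over 6 hours the average is 29/6 > 4, so some hour must exceed 4.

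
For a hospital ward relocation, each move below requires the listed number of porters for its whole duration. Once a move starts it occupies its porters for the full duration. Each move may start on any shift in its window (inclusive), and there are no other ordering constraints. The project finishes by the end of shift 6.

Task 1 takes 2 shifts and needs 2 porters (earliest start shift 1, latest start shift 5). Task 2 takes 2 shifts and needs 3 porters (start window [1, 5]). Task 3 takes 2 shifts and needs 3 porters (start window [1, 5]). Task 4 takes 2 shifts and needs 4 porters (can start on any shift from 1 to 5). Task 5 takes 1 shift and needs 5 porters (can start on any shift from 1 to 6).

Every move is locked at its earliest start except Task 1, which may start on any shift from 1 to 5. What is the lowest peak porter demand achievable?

15

Task 1@1: s1:17  s2:12  s3:0  s4:0  s5:0  s6:0 → peak 17
Task 1@2: s1:15  s2:12  s3:2  s4:0  s5:0  s6:0 → peak 15
Task 1@3: s1:15  s2:10  s3:2  s4:2  s5:0  s6:0 → peak 15
Task 1@4: s1:15  s2:10  s3:0  s4:2  s5:2  s6:0 → peak 15
Task 1@5: s1:15  s2:10  s3:0  s4:0  s5:2  s6:2 → peak 15
Best is Task 1@2, peak 15.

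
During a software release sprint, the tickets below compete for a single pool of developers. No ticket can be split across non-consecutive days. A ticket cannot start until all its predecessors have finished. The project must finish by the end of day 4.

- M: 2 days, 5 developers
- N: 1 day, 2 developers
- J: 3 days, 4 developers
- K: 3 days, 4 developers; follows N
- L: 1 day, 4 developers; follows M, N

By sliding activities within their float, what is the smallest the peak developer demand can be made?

13

Schedule M@1, N@1, J@1, K@2, L@3: d1:11  d2:13  d3:12  d4:4 — peak 13.
No arrangement of the 6 feasible schedules does better.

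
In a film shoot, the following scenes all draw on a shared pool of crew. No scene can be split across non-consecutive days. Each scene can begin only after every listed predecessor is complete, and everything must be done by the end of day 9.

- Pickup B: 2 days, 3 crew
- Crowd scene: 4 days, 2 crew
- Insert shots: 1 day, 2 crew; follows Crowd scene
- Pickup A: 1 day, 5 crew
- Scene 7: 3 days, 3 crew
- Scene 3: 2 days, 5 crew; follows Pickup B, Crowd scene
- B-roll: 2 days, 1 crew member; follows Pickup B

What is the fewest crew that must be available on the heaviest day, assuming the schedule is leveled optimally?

5

Early-start (Pickup B@1, Crowd scene@1, Insert shots@5, Pickup A@1, Scene 7@1, Scene 3@5, B-roll@3) gives peak 13: d1:13  d2:8  d3:6  d4:3  d5:7  d6:5  d7:0  d8:0  d9:0.
Shift Insert shots→6, Pickup A→7, Scene 7→3, Scene 3→8, B-roll→5.
Schedule Pickup B@1, Crowd scene@1, Insert shots@6, Pickup A@7, Scene 7@3, Scene 3@8, B-roll@5: d1:5  d2:5  d3:5  d4:5  d5:4  d6:3  d7:5  d8:5  d9:5 — peak 5.
Total crew member-days = 42 over 9 days ⇒ peak ≥ ⌈42/9⌉ = 5, so 5 is optimal.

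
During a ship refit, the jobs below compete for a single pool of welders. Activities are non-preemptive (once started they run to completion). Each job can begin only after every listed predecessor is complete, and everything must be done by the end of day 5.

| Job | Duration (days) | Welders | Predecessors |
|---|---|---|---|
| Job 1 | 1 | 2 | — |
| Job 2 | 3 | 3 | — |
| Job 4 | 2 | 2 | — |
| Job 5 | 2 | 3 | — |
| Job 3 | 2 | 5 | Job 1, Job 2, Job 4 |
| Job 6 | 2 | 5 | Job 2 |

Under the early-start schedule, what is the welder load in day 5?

10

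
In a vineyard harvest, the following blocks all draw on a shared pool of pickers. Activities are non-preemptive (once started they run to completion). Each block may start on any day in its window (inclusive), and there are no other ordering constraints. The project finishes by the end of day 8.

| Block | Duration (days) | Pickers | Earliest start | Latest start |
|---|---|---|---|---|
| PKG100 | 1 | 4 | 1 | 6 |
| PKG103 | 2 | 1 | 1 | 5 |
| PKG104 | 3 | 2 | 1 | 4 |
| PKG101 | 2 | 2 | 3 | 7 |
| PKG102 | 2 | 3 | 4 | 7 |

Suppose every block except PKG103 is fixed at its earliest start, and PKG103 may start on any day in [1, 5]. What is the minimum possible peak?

6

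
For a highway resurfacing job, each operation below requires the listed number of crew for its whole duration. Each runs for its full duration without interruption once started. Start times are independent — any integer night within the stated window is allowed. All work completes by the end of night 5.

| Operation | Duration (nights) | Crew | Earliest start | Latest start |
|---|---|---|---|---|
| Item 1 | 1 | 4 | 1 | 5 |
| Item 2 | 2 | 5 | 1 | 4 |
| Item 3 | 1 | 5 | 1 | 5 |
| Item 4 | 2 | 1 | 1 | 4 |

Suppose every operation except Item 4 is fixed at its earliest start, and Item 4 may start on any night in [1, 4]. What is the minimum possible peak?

Item 4@1: n1:15  n2:6  n3:0  n4:0  n5:0 → peak 15
Item 4@2: n1:14  n2:6  n3:1  n4:0  n5:0 → peak 14
Item 4@3: n1:14  n2:5  n3:1  n4:1  n5:0 → peak 14
Item 4@4: n1:14  n2:5  n3:0  n4:1  n5:1 → peak 14
Best is Item 4@2, peak 14.

14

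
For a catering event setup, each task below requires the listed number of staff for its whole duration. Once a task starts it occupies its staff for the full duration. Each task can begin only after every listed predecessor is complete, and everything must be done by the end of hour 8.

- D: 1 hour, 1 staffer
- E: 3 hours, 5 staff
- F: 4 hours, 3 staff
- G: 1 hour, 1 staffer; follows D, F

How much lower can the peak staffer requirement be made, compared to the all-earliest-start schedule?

Early-start peak: h1:9  h2:8  h3:8  h4:3  h5:1  h6:0  h7:0  h8:0 ⇒ 9.
Leveled (D@1, E@5, F@1, G@8): h1:4  h2:3  h3:3  h4:3  h5:5  h6:5  h7:5  h8:1 ⇒ 5.
Reduction 9 − 5 = 4.

4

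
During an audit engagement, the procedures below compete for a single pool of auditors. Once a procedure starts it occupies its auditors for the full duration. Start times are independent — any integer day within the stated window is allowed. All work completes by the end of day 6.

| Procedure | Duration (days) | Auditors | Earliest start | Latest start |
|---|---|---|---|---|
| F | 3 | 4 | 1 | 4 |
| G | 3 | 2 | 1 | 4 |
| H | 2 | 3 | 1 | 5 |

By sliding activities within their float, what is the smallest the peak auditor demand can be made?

Early-start (F@1, G@1, H@1) gives peak 9: d1:9  d2:9  d3:6  d4:0  d5:0  d6:0.
Shift G→4, H→4.
Schedule F@1, G@4, H@4: d1:4  d2:4  d3:4  d4:5  d5:5  d6:2 — peak 5.

5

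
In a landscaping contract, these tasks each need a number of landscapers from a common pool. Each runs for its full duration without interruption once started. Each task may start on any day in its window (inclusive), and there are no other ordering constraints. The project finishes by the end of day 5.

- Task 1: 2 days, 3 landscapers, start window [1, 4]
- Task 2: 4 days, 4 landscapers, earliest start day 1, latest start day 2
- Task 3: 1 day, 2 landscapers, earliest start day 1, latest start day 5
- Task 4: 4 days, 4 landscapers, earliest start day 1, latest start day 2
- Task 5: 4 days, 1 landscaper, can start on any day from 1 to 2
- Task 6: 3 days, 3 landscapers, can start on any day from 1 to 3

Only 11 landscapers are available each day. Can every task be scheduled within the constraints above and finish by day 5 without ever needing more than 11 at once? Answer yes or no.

no

The minimum achievable peak is 12; 11 < 12, so no feasible schedule stays within the cap.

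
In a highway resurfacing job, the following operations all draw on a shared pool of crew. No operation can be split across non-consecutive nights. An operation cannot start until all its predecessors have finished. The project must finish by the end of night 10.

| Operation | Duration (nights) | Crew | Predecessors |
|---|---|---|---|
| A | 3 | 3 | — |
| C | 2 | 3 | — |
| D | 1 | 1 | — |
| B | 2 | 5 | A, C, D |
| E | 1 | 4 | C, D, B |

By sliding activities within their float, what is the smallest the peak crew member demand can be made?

5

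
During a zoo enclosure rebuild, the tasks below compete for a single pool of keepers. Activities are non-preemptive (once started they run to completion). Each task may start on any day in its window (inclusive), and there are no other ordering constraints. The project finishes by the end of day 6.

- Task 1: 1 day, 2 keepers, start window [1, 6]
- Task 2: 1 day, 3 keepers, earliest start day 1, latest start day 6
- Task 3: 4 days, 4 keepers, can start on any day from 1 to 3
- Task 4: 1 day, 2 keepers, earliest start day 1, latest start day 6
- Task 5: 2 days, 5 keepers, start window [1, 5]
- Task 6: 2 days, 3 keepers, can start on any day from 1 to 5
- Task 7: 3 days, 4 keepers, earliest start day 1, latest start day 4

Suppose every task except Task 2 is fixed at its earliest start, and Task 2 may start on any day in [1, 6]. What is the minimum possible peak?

20

Task 2@1: d1:23  d2:16  d3:8  d4:4  d5:0  d6:0 → peak 23
Task 2@2: d1:20  d2:19  d3:8  d4:4  d5:0  d6:0 → peak 20
Task 2@3: d1:20  d2:16  d3:11  d4:4  d5:0  d6:0 → peak 20
Task 2@4: d1:20  d2:16  d3:8  d4:7  d5:0  d6:0 → peak 20
Task 2@5: d1:20  d2:16  d3:8  d4:4  d5:3  d6:0 → peak 20
Task 2@6: d1:20  d2:16  d3:8  d4:4  d5:0  d6:3 → peak 20
Best is Task 2@2, peak 20.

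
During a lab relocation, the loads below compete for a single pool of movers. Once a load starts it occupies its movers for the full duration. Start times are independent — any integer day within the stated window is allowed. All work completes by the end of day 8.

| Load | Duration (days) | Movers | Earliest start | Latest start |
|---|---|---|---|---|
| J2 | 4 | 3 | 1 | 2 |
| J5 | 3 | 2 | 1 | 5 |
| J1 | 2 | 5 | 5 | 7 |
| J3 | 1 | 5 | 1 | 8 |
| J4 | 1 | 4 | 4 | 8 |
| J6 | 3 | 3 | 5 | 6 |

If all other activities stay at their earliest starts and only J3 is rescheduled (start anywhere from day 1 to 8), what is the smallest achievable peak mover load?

8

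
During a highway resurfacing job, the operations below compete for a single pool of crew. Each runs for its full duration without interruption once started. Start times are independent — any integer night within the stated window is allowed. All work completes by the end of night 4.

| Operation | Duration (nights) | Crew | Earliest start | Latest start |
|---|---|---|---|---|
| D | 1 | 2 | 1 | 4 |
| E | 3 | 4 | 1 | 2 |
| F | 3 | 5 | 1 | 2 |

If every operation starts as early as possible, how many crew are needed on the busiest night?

11

Early-start schedule: D@1, E@1, F@1.
Load per night: night 1: 11, night 2: 9, night 3: 9, night 4: 0.
Peak is 11.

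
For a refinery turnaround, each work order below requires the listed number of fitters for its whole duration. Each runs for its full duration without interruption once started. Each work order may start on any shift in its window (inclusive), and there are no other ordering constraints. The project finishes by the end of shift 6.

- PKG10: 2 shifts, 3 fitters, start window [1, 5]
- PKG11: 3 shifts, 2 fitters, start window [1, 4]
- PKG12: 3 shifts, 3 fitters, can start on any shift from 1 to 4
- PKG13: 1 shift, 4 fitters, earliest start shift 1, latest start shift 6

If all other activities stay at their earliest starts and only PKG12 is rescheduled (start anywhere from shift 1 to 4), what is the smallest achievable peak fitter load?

PKG12@1: s1:12  s2:8  s3:5  s4:0  s5:0  s6:0 → peak 12
PKG12@2: s1:9  s2:8  s3:5  s4:3  s5:0  s6:0 → peak 9
PKG12@3: s1:9  s2:5  s3:5  s4:3  s5:3  s6:0 → peak 9
PKG12@4: s1:9  s2:5  s3:2  s4:3  s5:3  s6:3 → peak 9
Best is PKG12@2, peak 9.

9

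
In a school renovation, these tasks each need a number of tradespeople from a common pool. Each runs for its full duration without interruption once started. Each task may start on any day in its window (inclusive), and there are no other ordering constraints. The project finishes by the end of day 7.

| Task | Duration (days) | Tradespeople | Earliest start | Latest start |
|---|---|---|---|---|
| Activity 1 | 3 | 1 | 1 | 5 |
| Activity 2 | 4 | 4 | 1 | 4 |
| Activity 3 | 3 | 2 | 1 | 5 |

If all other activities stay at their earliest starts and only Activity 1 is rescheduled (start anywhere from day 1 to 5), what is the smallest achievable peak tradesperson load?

6

Activity 1@1: d1:7  d2:7  d3:7  d4:4  d5:0  d6:0  d7:0 → peak 7
Activity 1@2: d1:6  d2:7  d3:7  d4:5  d5:0  d6:0  d7:0 → peak 7
Activity 1@3: d1:6  d2:6  d3:7  d4:5  d5:1  d6:0  d7:0 → peak 7
Activity 1@4: d1:6  d2:6  d3:6  d4:5  d5:1  d6:1  d7:0 → peak 6
Activity 1@5: d1:6  d2:6  d3:6  d4:4  d5:1  d6:1  d7:1 → peak 6
Best is Activity 1@4, peak 6.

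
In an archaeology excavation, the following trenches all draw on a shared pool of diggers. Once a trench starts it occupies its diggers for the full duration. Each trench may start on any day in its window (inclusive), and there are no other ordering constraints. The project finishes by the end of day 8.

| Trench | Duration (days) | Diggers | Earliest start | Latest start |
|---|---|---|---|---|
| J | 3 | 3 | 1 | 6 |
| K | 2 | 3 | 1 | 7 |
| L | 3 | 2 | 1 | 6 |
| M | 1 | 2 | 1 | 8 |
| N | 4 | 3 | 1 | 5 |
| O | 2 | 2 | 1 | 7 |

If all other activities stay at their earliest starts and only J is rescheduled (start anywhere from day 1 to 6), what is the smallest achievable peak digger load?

12

J@1: d1:15  d2:13  d3:8  d4:3  d5:0  d6:0  d7:0  d8:0 → peak 15
J@2: d1:12  d2:13  d3:8  d4:6  d5:0  d6:0  d7:0  d8:0 → peak 13
J@3: d1:12  d2:10  d3:8  d4:6  d5:3  d6:0  d7:0  d8:0 → peak 12
J@4: d1:12  d2:10  d3:5  d4:6  d5:3  d6:3  d7:0  d8:0 → peak 12
J@5: d1:12  d2:10  d3:5  d4:3  d5:3  d6:3  d7:3  d8:0 → peak 12
J@6: d1:12  d2:10  d3:5  d4:3  d5:0  d6:3  d7:3  d8:3 → peak 12
Best is J@3, peak 12.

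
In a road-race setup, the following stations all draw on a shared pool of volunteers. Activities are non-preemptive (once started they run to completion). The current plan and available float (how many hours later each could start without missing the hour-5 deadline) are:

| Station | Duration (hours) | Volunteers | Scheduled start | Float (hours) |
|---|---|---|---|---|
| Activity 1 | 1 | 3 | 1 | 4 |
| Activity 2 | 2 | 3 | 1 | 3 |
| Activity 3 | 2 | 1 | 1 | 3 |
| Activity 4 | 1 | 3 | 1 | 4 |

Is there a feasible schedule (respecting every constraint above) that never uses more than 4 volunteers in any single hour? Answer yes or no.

Schedule Activity 1@1, Activity 2@2, Activity 3@1, Activity 4@4: h1:4  h2:4  h3:3  h4:3  h5:0 — peak 4 ≤ 4.

yes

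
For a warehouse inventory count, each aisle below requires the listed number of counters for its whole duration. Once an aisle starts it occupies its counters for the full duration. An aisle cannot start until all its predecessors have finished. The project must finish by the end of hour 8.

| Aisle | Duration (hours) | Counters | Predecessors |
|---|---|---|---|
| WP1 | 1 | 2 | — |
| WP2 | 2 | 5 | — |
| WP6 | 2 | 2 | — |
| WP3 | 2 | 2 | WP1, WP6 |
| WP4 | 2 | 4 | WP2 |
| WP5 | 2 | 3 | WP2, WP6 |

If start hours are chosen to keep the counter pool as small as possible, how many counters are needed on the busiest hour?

Early-start (WP1@1, WP2@1, WP6@1, WP3@3, WP4@3, WP5@3) gives peak 9: h1:9  h2:7  h3:9  h4:9  h5:0  h6:0  h7:0  h8:0.
Shift WP2→3, WP3→5, WP4→7, WP5→5.
Schedule WP1@1, WP2@3, WP6@1, WP3@5, WP4@7, WP5@5: h1:4  h2:2  h3:5  h4:5  h5:5  h6:5  h7:4  h8:4 — peak 5.
Total counter-hours = 34 over 8 hours ⇒ peak ≥ ⌈34/8⌉ = 5, so 5 is optimal.

5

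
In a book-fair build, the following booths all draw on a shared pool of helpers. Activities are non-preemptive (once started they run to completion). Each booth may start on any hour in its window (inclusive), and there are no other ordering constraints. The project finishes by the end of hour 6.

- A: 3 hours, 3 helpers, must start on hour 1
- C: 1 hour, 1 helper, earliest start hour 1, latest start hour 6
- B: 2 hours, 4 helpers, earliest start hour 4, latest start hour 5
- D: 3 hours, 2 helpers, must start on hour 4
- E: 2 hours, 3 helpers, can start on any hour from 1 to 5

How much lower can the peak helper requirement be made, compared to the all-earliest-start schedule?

Early-start peak: h1:7  h2:6  h3:3  h4:6  h5:6  h6:2 ⇒ 7.
Leveled (A@1, C@1, B@4, D@4, E@2): h1:4  h2:6  h3:6  h4:6  h5:6  h6:2 ⇒ 6.
Reduction 7 − 6 = 1.

1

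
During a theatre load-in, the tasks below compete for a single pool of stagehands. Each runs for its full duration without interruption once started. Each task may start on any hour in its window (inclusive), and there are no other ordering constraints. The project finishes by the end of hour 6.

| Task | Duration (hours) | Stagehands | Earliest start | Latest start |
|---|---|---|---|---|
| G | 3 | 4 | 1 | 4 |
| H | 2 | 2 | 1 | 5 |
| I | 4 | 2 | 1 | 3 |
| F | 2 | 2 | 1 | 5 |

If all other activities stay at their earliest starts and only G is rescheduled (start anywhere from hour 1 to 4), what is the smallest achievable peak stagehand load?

6

G@1: h1:10  h2:10  h3:6  h4:2  h5:0  h6:0 → peak 10
G@2: h1:6  h2:10  h3:6  h4:6  h5:0  h6:0 → peak 10
G@3: h1:6  h2:6  h3:6  h4:6  h5:4  h6:0 → peak 6
G@4: h1:6  h2:6  h3:2  h4:6  h5:4  h6:4 → peak 6
Best is G@3, peak 6.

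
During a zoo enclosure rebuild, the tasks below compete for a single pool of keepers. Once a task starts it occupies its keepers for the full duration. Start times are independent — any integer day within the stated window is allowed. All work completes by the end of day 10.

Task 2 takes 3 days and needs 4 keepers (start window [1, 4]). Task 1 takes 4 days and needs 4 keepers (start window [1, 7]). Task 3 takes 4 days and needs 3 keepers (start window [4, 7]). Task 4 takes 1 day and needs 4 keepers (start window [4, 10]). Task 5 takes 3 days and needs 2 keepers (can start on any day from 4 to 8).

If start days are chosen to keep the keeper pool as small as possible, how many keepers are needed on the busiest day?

7

Early-start (Task 2@1, Task 1@1, Task 3@4, Task 4@4, Task 5@4) gives peak 13: d1:8  d2:8  d3:8  d4:13  d5:5  d6:5  d7:3  d8:0  d9:0  d10:0.
Shift Task 1→4, Task 4→8, Task 5→8.
Schedule Task 2@1, Task 1@4, Task 3@4, Task 4@8, Task 5@8: d1:4  d2:4  d3:4  d4:7  d5:7  d6:7  d7:7  d8:6  d9:2  d10:2 — peak 7.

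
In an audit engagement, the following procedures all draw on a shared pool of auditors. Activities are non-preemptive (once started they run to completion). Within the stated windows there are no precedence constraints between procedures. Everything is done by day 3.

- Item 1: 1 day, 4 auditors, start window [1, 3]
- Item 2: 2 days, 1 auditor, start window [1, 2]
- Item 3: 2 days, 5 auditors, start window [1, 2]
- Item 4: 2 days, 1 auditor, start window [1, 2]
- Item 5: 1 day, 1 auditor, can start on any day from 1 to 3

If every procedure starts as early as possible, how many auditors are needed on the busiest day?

12

Early-start schedule: Item 1@1, Item 2@1, Item 3@1, Item 4@1, Item 5@1.
Load per day: day 1: 12, day 2: 7, day 3: 0.
Peak is 12.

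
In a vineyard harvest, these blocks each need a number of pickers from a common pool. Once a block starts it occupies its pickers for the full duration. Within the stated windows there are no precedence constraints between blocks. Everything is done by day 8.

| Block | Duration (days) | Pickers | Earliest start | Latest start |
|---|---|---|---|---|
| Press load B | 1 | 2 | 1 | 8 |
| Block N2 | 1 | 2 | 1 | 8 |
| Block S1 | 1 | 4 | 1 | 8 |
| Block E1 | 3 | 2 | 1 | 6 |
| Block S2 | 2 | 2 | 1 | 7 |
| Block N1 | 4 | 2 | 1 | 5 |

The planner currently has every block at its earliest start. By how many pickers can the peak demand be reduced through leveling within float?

Early-start peak: d1:14  d2:6  d3:4  d4:2  d5:0  d6:0  d7:0  d8:0 ⇒ 14.
Leveled (Press load B@1, Block N2@1, Block S1@2, Block E1@3, Block S2@3, Block N1@5): d1:4  d2:4  d3:4  d4:4  d5:4  d6:2  d7:2  d8:2 ⇒ 4.
Reduction 14 − 4 = 10.

10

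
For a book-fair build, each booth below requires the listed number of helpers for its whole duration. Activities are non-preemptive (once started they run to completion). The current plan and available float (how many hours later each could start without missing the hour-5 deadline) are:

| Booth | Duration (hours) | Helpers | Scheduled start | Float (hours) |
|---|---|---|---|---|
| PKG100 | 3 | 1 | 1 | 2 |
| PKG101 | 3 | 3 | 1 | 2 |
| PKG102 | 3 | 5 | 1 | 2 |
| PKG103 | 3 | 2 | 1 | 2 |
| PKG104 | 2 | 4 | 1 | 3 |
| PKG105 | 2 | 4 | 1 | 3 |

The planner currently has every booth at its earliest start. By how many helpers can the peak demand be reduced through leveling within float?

8

Early-start peak: h1:19  h2:19  h3:11  h4:0  h5:0 ⇒ 19.
Leveled (PKG100@1, PKG101@1, PKG102@1, PKG103@1, PKG104@4, PKG105@4): h1:11  h2:11  h3:11  h4:8  h5:8 ⇒ 11.
Reduction 19 − 11 = 8.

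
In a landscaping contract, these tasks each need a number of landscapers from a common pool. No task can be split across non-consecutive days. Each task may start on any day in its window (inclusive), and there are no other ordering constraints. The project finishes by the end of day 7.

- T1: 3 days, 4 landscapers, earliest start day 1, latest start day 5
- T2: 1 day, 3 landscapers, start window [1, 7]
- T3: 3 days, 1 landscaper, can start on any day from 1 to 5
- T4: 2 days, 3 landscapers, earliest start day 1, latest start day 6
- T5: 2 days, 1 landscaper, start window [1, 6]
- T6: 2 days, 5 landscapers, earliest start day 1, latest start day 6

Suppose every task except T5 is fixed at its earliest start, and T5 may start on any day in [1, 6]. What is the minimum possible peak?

16

T5@1: d1:17  d2:14  d3:5  d4:0  d5:0  d6:0  d7:0 → peak 17
T5@2: d1:16  d2:14  d3:6  d4:0  d5:0  d6:0  d7:0 → peak 16
T5@3: d1:16  d2:13  d3:6  d4:1  d5:0  d6:0  d7:0 → peak 16
T5@4: d1:16  d2:13  d3:5  d4:1  d5:1  d6:0  d7:0 → peak 16
T5@5: d1:16  d2:13  d3:5  d4:0  d5:1  d6:1  d7:0 → peak 16
T5@6: d1:16  d2:13  d3:5  d4:0  d5:0  d6:1  d7:1 → peak 16
Best is T5@2, peak 16.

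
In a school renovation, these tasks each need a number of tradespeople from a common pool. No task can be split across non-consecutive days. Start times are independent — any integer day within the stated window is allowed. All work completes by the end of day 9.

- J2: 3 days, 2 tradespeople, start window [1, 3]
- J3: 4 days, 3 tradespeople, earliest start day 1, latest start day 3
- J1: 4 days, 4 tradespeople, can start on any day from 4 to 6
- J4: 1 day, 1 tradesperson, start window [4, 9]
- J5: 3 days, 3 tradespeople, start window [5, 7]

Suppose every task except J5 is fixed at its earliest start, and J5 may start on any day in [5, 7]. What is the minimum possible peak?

8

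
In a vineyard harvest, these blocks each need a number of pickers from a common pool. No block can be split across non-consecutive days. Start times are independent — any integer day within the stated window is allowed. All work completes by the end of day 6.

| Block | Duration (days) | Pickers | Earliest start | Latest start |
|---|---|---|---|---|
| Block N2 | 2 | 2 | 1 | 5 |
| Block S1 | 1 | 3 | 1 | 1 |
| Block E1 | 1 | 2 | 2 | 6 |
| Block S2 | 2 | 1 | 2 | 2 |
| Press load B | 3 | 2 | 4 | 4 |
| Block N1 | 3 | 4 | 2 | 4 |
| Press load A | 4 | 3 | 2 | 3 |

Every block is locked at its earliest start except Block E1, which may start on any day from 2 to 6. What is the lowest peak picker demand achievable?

10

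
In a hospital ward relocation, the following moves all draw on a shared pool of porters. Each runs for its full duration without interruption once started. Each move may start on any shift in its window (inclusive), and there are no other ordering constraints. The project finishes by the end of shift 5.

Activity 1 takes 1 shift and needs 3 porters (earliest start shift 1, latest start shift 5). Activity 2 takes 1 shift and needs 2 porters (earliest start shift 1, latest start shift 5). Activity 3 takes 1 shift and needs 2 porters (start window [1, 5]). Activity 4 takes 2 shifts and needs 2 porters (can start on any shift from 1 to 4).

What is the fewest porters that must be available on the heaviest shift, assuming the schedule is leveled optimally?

Early-start (Activity 1@1, Activity 2@1, Activity 3@1, Activity 4@1) gives peak 9: s1:9  s2:2  s3:0  s4:0  s5:0.
Shift Activity 2→2, Activity 3→3, Activity 4→4.
Schedule Activity 1@1, Activity 2@2, Activity 3@3, Activity 4@4: s1:3  s2:2  s3:2  s4:2  s5:2 — peak 3.
Total porter-shifts = 11 over 5 shifts ⇒ peak ≥ ⌈11/5⌉ = 3, so 3 is optimal.

3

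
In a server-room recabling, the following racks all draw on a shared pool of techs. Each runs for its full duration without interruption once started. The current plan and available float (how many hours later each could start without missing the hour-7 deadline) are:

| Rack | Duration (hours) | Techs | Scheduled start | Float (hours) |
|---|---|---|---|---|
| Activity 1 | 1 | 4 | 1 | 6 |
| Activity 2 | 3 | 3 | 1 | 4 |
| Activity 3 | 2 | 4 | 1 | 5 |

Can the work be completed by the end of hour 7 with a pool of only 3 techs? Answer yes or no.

no

The minimum achievable peak is 4; 3 < 4, so no feasible schedule stays within the cap.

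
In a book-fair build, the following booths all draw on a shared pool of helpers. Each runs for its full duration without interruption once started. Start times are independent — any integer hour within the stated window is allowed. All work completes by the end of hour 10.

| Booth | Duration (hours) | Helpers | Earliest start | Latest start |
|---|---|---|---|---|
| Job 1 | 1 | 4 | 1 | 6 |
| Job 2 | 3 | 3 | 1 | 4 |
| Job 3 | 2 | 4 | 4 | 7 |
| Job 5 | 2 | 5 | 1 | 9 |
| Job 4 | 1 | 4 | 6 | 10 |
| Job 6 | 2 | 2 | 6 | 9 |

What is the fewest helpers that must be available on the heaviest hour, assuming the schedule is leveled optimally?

6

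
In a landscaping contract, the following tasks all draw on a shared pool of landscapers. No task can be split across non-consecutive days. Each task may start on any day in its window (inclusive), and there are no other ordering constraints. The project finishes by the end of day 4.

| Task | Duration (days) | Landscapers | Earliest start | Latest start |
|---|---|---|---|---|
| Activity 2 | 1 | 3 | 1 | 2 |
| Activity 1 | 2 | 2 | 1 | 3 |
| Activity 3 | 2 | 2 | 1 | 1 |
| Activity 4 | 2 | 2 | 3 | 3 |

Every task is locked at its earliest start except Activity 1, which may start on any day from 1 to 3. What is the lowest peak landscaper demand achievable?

Activity 1@1: d1:7  d2:4  d3:2  d4:2 → peak 7
Activity 1@2: d1:5  d2:4  d3:4  d4:2 → peak 5
Activity 1@3: d1:5  d2:2  d3:4  d4:4 → peak 5
Best is Activity 1@2, peak 5.

5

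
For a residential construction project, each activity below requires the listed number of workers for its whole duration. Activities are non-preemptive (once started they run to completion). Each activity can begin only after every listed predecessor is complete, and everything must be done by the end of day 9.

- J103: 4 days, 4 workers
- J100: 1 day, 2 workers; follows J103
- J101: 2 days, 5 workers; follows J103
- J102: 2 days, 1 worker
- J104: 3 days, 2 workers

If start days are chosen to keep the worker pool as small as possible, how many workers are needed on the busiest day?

5

Early-start (J103@1, J100@5, J101@5, J102@1, J104@1) gives peak 7: d1:7  d2:7  d3:6  d4:4  d5:7  d6:5  d7:0  d8:0  d9:0.
Shift J101→8, J104→5.
Schedule J103@1, J100@5, J101@8, J102@1, J104@5: d1:5  d2:5  d3:4  d4:4  d5:4  d6:2  d7:2  d8:5  d9:5 — peak 5.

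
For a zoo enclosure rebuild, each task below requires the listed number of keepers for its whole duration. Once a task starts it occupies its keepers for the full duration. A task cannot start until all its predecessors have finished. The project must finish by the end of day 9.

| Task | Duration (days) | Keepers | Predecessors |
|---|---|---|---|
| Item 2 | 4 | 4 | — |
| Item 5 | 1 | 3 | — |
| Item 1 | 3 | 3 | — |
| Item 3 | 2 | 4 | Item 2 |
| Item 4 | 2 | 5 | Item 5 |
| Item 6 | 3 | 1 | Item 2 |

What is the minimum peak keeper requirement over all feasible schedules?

7

Early-start (Item 2@1, Item 5@1, Item 1@1, Item 3@5, Item 4@2, Item 6@5) gives peak 12: d1:10  d2:12  d3:12  d4:4  d5:5  d6:5  d7:1  d8:0  d9:0.
Shift Item 1→2, Item 4→7.
Schedule Item 2@1, Item 5@1, Item 1@2, Item 3@5, Item 4@7, Item 6@5: d1:7  d2:7  d3:7  d4:7  d5:5  d6:5  d7:6  d8:5  d9:0 — peak 7.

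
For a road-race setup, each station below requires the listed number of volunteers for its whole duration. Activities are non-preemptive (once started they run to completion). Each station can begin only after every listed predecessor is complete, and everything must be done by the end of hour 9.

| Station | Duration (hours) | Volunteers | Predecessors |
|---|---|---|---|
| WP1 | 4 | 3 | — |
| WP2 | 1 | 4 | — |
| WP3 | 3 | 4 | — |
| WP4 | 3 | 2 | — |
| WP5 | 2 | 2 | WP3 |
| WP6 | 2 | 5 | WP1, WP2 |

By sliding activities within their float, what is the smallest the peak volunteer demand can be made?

Early-start (WP1@1, WP2@1, WP3@1, WP4@1, WP5@4, WP6@5) gives peak 13: h1:13  h2:9  h3:9  h4:5  h5:7  h6:5  h7:0  h8:0  h9:0.
Shift WP3→2, WP4→5, WP5→5, WP6→7.
Schedule WP1@1, WP2@1, WP3@2, WP4@5, WP5@5, WP6@7: h1:7  h2:7  h3:7  h4:7  h5:4  h6:4  h7:7  h8:5  h9:0 — peak 7.

7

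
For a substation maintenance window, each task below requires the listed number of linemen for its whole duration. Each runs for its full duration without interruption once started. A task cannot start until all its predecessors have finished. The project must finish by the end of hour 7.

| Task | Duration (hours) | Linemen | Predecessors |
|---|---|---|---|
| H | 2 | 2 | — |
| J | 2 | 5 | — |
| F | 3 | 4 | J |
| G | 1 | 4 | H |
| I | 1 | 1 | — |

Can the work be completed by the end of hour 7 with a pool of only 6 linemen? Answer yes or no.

yes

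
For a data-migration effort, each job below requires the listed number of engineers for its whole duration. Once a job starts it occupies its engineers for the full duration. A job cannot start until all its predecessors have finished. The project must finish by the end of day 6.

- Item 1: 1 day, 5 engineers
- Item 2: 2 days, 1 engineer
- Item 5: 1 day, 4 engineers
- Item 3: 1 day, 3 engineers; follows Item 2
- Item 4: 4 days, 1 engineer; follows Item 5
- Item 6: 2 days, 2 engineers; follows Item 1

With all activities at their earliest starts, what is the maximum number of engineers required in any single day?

Early-start schedule: Item 1@1, Item 2@1, Item 5@1, Item 3@3, Item 4@2, Item 6@2.
Load per day: day 1: 10, day 2: 4, day 3: 6, day 4: 1, day 5: 1, day 6: 0.
Peak is 10.

10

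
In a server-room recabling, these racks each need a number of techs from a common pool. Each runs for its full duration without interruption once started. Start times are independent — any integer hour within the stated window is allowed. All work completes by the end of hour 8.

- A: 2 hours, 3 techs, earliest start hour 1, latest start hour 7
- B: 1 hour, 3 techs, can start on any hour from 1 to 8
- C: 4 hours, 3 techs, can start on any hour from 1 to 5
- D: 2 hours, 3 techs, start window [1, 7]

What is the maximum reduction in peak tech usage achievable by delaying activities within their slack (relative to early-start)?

Early-start peak: h1:12  h2:9  h3:3  h4:3  h5:0  h6:0  h7:0  h8:0 ⇒ 12.
Leveled (A@1, B@1, C@2, D@3): h1:6  h2:6  h3:6  h4:6  h5:3  h6:0  h7:0  h8:0 ⇒ 6.
Reduction 12 − 6 = 6.

6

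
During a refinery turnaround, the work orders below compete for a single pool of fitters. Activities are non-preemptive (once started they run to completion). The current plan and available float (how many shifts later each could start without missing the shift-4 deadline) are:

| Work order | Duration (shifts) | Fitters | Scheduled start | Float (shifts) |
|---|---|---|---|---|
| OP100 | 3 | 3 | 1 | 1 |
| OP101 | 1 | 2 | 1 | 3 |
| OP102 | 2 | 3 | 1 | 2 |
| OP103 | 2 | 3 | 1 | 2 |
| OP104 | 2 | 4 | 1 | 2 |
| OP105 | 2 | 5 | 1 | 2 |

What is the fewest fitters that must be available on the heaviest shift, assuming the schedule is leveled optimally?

Early-start (OP100@1, OP101@1, OP102@1, OP103@1, OP104@1, OP105@1) gives peak 20: s1:20  s2:18  s3:3  s4:0.
Shift OP101→4, OP103→3, OP105→3.
Schedule OP100@1, OP101@4, OP102@1, OP103@3, OP104@1, OP105@3: s1:10  s2:10  s3:11  s4:10 — peak 11.
Total fitter-shifts = 41 over 4 shifts ⇒ peak ≥ ⌈41/4⌉ = 11, so 11 is optimal.

11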